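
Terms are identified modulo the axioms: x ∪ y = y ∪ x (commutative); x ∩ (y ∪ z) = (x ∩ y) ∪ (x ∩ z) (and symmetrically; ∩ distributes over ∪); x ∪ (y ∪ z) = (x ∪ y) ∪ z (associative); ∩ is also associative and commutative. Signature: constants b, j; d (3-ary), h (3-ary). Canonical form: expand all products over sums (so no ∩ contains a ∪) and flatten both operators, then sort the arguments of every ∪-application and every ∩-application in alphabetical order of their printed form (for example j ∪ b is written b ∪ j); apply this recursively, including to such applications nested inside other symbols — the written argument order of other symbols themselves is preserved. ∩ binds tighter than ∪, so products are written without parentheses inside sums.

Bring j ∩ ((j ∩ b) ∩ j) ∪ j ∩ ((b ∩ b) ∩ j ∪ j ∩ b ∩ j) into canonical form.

Expand:  b ∩ j ∩ j ∩ j ∪ b ∩ b ∩ j ∩ j ∪ b ∩ j ∩ j ∩ j
Sort:  b ∩ b ∩ j ∩ j ∪ b ∩ j ∩ j ∩ j ∪ b ∩ j ∩ j ∩ j

Answer: b ∩ b ∩ j ∩ j ∪ b ∩ j ∩ j ∩ j ∪ b ∩ j ∩ j ∩ j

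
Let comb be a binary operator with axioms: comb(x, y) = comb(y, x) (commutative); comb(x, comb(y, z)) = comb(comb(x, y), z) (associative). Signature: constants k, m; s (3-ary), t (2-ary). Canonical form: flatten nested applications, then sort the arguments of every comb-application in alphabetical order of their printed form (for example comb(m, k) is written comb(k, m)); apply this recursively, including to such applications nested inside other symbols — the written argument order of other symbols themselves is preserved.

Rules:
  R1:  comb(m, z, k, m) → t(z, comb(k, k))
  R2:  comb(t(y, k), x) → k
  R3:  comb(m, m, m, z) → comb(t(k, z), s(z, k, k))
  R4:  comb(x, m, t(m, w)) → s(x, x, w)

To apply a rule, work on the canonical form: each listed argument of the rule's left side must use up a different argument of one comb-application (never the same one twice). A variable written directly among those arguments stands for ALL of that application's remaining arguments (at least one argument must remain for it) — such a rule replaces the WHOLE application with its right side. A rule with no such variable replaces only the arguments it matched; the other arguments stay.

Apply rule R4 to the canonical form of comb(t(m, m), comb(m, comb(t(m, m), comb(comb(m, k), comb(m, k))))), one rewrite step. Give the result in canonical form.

Answer: s(comb(k, k, m, m, t(m, m)), comb(k, k, m, m, t(m, m)), m)

Derivation:
Canonical form:  comb(k, k, m, m, m, t(m, m), t(m, m))
Match R4:  consume m, t(m, m);  w := m, x := comb(k, k, m, m, t(m, m))
The variable takes the whole remainder — replace the entire application.
Giving:  s(comb(k, k, m, m, t(m, m)), comb(k, k, m, m, t(m, m)), m)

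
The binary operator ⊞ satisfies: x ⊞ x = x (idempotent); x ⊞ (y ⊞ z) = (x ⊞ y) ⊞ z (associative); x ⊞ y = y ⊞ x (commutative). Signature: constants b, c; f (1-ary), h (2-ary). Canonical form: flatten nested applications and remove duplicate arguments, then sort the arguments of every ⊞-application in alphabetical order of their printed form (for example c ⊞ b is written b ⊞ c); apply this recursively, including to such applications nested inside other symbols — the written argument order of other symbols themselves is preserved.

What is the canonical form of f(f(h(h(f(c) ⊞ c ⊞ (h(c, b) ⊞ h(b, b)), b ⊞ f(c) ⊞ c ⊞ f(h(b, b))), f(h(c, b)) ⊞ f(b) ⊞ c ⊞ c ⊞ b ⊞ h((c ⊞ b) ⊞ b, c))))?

Descend into:  f(h(c, b)) ⊞ f(b) ⊞ c ⊞ c ⊞ b ⊞ h((c ⊞ b) ⊞ b, c)
Simplify inside:  h((c ⊞ b) ⊞ b, c)  →  h(b ⊞ c, c)
Deduplicate:  drop duplicate c
Order the arguments:  b ⊞ c ⊞ f(b) ⊞ f(h(c, b)) ⊞ h(b ⊞ c, c)
Put back:  f(f(h(h(c ⊞ f(c) ⊞ h(b, b) ⊞ h(c, b), b ⊞ c ⊞ f(c) ⊞ f(h(b, b))), b ⊞ c ⊞ f(b) ⊞ f(h(c, b)) ⊞ h(b ⊞ c, c))))

Answer: f(f(h(h(c ⊞ f(c) ⊞ h(b, b) ⊞ h(c, b), b ⊞ c ⊞ f(c) ⊞ f(h(b, b))), b ⊞ c ⊞ f(b) ⊞ f(h(c, b)) ⊞ h(b ⊞ c, c))))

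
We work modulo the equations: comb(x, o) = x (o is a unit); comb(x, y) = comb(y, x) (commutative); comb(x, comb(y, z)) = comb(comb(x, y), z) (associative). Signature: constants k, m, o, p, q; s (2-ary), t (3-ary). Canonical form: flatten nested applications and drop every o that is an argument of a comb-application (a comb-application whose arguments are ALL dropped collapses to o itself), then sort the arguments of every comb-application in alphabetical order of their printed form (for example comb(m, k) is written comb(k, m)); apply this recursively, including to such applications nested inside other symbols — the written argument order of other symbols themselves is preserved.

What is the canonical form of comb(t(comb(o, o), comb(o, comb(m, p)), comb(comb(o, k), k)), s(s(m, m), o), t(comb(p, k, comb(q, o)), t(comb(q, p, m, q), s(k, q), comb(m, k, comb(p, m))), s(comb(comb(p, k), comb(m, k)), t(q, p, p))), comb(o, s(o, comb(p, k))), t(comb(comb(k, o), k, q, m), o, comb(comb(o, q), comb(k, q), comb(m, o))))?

Merge nested applications:  comb(t(comb(o, o), comb(o, comb(m, p)), comb(comb(o, k), k)), s(s(m, m), o), t(comb(p, k, comb(q, o)), t(comb(q, p, m, q), s(k, q), comb(m, k, comb(p, m))), s(comb(comb(p, k), comb(m, k)), t(q, p, p))), o, s(o, comb(p, k)), t(comb(comb(k, o), k, q, m), o, comb(comb(o, q), comb(k, q), comb(m, o))))
Simplify inside:  t(comb(o, o), comb(o, comb(m, p)), comb(comb(o, k), k))  →  t(o, comb(m, p), comb(k, k))
Simplify inside:  t(comb(p, k, comb(q, o)), t(comb(q, p, m, q), s(k, q), comb(m, k, comb(p, m))), s(comb(comb(p, k), comb(m, k)), t(q, p, p)))  →  t(comb(k, p, q), t(comb(m, p, q, q), s(k, q), comb(k, m, m, p)), s(comb(k, k, m, p), t(q, p, p)))
Canonicalize subterm:  s(o, comb(p, k))  →  s(o, comb(k, p))
Drop the unit:  drop o
Sort arguments:  comb(s(o, comb(k, p)), s(s(m, m), o), t(comb(k, k, m, q), o, comb(k, m, q, q)), t(comb(k, p, q), t(comb(m, p, q, q), s(k, q), comb(k, m, m, p)), s(comb(k, k, m, p), t(q, p, p))), t(o, comb(m, p), comb(k, k)))

Answer: comb(s(o, comb(k, p)), s(s(m, m), o), t(comb(k, k, m, q), o, comb(k, m, q, q)), t(comb(k, p, q), t(comb(m, p, q, q), s(k, q), comb(k, m, m, p)), s(comb(k, k, m, p), t(q, p, p))), t(o, comb(m, p), comb(k, k)))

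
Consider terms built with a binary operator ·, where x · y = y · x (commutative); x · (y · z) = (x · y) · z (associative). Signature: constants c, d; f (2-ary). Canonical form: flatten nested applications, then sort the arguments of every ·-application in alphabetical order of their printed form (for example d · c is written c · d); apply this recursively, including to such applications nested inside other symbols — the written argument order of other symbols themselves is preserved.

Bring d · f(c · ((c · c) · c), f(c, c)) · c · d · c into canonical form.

Answer: c · c · d · d · f(c · c · c · c, f(c, c))

Derivation:
Inside:  f(c · ((c · c) · c), f(c, c))  →  f(c · c · c · c, f(c, c))
Order the arguments:  c · c · d · d · f(c · c · c · c, f(c, c))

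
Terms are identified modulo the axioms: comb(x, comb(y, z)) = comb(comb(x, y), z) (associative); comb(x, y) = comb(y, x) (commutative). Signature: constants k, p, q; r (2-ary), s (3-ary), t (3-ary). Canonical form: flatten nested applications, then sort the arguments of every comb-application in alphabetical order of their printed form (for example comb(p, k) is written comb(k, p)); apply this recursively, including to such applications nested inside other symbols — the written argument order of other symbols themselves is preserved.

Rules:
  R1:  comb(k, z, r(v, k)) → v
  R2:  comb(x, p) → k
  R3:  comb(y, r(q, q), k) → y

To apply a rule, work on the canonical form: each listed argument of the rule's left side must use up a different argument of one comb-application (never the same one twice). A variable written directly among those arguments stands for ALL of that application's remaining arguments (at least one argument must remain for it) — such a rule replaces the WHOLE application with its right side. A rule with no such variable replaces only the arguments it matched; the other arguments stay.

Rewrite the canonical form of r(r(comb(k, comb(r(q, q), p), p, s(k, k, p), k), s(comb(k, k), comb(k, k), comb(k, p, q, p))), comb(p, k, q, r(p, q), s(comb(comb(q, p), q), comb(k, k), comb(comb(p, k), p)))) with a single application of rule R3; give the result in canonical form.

Canonical form:  r(r(comb(k, k, p, p, r(q, q), s(k, k, p)), s(comb(k, k), comb(k, k), comb(k, p, p, q))), comb(k, p, q, r(p, q), s(comb(p, q, q), comb(k, k), comb(k, p, p))))
Apply R3:  consuming k, r(q, q);  y := comb(k, p, p, s(k, k, p))
Every leftover argument binds to the variable; the entire application is replaced.
New term:  r(r(comb(k, p, p, s(k, k, p)), s(comb(k, k), comb(k, k), comb(k, p, p, q))), comb(k, p, q, r(p, q), s(comb(p, q, q), comb(k, k), comb(k, p, p))))

Answer: r(r(comb(k, p, p, s(k, k, p)), s(comb(k, k), comb(k, k), comb(k, p, p, q))), comb(k, p, q, r(p, q), s(comb(p, q, q), comb(k, k), comb(k, p, p))))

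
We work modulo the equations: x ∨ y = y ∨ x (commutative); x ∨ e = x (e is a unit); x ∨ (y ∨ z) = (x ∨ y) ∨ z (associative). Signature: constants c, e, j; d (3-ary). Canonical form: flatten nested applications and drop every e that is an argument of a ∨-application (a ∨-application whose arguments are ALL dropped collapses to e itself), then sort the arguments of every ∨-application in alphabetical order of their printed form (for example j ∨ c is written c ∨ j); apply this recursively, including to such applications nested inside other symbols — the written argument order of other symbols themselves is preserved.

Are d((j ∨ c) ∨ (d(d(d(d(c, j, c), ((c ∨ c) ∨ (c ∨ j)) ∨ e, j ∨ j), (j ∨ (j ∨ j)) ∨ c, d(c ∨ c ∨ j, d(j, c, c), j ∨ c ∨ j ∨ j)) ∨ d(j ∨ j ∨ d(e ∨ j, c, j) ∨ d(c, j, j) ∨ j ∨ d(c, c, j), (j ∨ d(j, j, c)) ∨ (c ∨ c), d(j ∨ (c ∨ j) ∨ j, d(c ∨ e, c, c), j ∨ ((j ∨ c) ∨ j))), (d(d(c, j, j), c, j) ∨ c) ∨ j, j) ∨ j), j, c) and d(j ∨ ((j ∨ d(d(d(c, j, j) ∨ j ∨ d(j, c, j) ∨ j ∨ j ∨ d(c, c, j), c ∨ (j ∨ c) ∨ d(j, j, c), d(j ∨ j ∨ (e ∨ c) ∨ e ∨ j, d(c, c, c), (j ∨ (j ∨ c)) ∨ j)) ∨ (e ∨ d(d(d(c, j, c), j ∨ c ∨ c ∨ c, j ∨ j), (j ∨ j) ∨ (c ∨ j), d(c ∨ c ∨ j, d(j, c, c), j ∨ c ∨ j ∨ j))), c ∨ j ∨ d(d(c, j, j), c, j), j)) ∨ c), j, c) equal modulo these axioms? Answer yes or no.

Answer: yes — both canonical forms are d(c ∨ d(d(d(c, c, j) ∨ d(c, j, j) ∨ d(j, c, j) ∨ j ∨ j ∨ j, c ∨ c ∨ d(j, j, c) ∨ j, d(c ∨ j ∨ j ∨ j, d(c, c, c), c ∨ j ∨ j ∨ j)) ∨ d(d(d(c, j, c), c ∨ c ∨ c ∨ j, j ∨ j), c ∨ j ∨ j ∨ j, d(c ∨ c ∨ j, d(j, c, c), c ∨ j ∨ j ∨ j)), c ∨ d(d(c, j, j), c, j) ∨ j, j) ∨ j ∨ j, j, c)

Derivation:
Left:  d((j ∨ c) ∨ (d(d(d(d(c, j, c), ((c ∨ c) ∨ (c ∨ j)) ∨ e, j ∨ j), (j ∨ (j ∨ j)) ∨ c, d(c ∨ c ∨ j, d(j, c, c), j ∨ c ∨ j ∨ j)) ∨ d(j ∨ j ∨ d(e ∨ j, c, j) ∨ d(c, j, j) ∨ j ∨ d(c, c, j), (j ∨ d(j, j, c)) ∨ (c ∨ c), d(j ∨ (c ∨ j) ∨ j, d(c ∨ e, c, c), j ∨ ((j ∨ c) ∨ j))), (d(d(c, j, j), c, j) ∨ c) ∨ j, j) ∨ j), j, c)
  Focus inside:  (j ∨ c) ∨ (d(d(d(d(c, j, c), ((c ∨ c) ∨ (c ∨ j)) ∨ e, j ∨ j), (j ∨ (j ∨ j)) ∨ c, d(c ∨ c ∨ j, d(j, c, c), j ∨ c ∨ j ∨ j)) ∨ d(j ∨ j ∨ d(e ∨ j, c, j) ∨ d(c, j, j) ∨ j ∨ d(c, c, j), (j ∨ d(j, j, c)) ∨ (c ∨ c), d(j ∨ (c ∨ j) ∨ j, d(c ∨ e, c, c), j ∨ ((j ∨ c) ∨ j))), (d(d(c, j, j), c, j) ∨ c) ∨ j, j) ∨ j)
  Flatten:  j ∨ c ∨ d(d(d(d(c, j, c), ((c ∨ c) ∨ (c ∨ j)) ∨ e, j ∨ j), (j ∨ (j ∨ j)) ∨ c, d(c ∨ c ∨ j, d(j, c, c), j ∨ c ∨ j ∨ j)) ∨ d(j ∨ j ∨ d(e ∨ j, c, j) ∨ d(c, j, j) ∨ j ∨ d(c, c, j), (j ∨ d(j, j, c)) ∨ (c ∨ c), d(j ∨ (c ∨ j) ∨ j, d(c ∨ e, c, c), j ∨ ((j ∨ c) ∨ j))), (d(d(c, j, j), c, j) ∨ c) ∨ j, j) ∨ j
  Simplify inside:  d(d(d(d(c, j, c), ((c ∨ c) ∨ (c ∨ j)) ∨ e, j ∨ j), (j ∨ (j ∨ j)) ∨ c, d(c ∨ c ∨ j, d(j, c, c), j ∨ c ∨ j ∨ j)) ∨ d(j ∨ j ∨ d(e ∨ j, c, j) ∨ d(c, j, j) ∨ j ∨ d(c, c, j), (j ∨ d(j, j, c)) ∨ (c ∨ c), d(j ∨ (c ∨ j) ∨ j, d(c ∨ e, c, c), j ∨ ((j ∨ c) ∨ j))), (d(d(c, j, j), c, j) ∨ c) ∨ j, j)  →  d(d(d(c, c, j) ∨ d(c, j, j) ∨ d(j, c, j) ∨ j ∨ j ∨ j, c ∨ c ∨ d(j, j, c) ∨ j, d(c ∨ j ∨ j ∨ j, d(c, c, c), c ∨ j ∨ j ∨ j)) ∨ d(d(d(c, j, c), c ∨ c ∨ c ∨ j, j ∨ j), c ∨ j ∨ j ∨ j, d(c ∨ c ∨ j, d(j, c, c), c ∨ j ∨ j ∨ j)), c ∨ d(d(c, j, j), c, j) ∨ j, j)
  Order the arguments:  c ∨ d(d(d(c, c, j) ∨ d(c, j, j) ∨ d(j, c, j) ∨ j ∨ j ∨ j, c ∨ c ∨ d(j, j, c) ∨ j, d(c ∨ j ∨ j ∨ j, d(c, c, c), c ∨ j ∨ j ∨ j)) ∨ d(d(d(c, j, c), c ∨ c ∨ c ∨ j, j ∨ j), c ∨ j ∨ j ∨ j, d(c ∨ c ∨ j, d(j, c, c), c ∨ j ∨ j ∨ j)), c ∨ d(d(c, j, j), c, j) ∨ j, j) ∨ j ∨ j
  Reassemble:  d(c ∨ d(d(d(c, c, j) ∨ d(c, j, j) ∨ d(j, c, j) ∨ j ∨ j ∨ j, c ∨ c ∨ d(j, j, c) ∨ j, d(c ∨ j ∨ j ∨ j, d(c, c, c), c ∨ j ∨ j ∨ j)) ∨ d(d(d(c, j, c), c ∨ c ∨ c ∨ j, j ∨ j), c ∨ j ∨ j ∨ j, d(c ∨ c ∨ j, d(j, c, c), c ∨ j ∨ j ∨ j)), c ∨ d(d(c, j, j), c, j) ∨ j, j) ∨ j ∨ j, j, c)
Right:  d(j ∨ ((j ∨ d(d(d(c, j, j) ∨ j ∨ d(j, c, j) ∨ j ∨ j ∨ d(c, c, j), c ∨ (j ∨ c) ∨ d(j, j, c), d(j ∨ j ∨ (e ∨ c) ∨ e ∨ j, d(c, c, c), (j ∨ (j ∨ c)) ∨ j)) ∨ (e ∨ d(d(d(c, j, c), j ∨ c ∨ c ∨ c, j ∨ j), (j ∨ j) ∨ (c ∨ j), d(c ∨ c ∨ j, d(j, c, c), j ∨ c ∨ j ∨ j))), c ∨ j ∨ d(d(c, j, j), c, j), j)) ∨ c), j, c)
  Work inside:  j ∨ ((j ∨ d(d(d(c, j, j) ∨ j ∨ d(j, c, j) ∨ j ∨ j ∨ d(c, c, j), c ∨ (j ∨ c) ∨ d(j, j, c), d(j ∨ j ∨ (e ∨ c) ∨ e ∨ j, d(c, c, c), (j ∨ (j ∨ c)) ∨ j)) ∨ (e ∨ d(d(d(c, j, c), j ∨ c ∨ c ∨ c, j ∨ j), (j ∨ j) ∨ (c ∨ j), d(c ∨ c ∨ j, d(j, c, c), j ∨ c ∨ j ∨ j))), c ∨ j ∨ d(d(c, j, j), c, j), j)) ∨ c)
  Un-nest:  j ∨ j ∨ d(d(d(c, j, j) ∨ j ∨ d(j, c, j) ∨ j ∨ j ∨ d(c, c, j), c ∨ (j ∨ c) ∨ d(j, j, c), d(j ∨ j ∨ (e ∨ c) ∨ e ∨ j, d(c, c, c), (j ∨ (j ∨ c)) ∨ j)) ∨ (e ∨ d(d(d(c, j, c), j ∨ c ∨ c ∨ c, j ∨ j), (j ∨ j) ∨ (c ∨ j), d(c ∨ c ∨ j, d(j, c, c), j ∨ c ∨ j ∨ j))), c ∨ j ∨ d(d(c, j, j), c, j), j) ∨ c
  Canonicalize subterm:  d(d(d(c, j, j) ∨ j ∨ d(j, c, j) ∨ j ∨ j ∨ d(c, c, j), c ∨ (j ∨ c) ∨ d(j, j, c), d(j ∨ j ∨ (e ∨ c) ∨ e ∨ j, d(c, c, c), (j ∨ (j ∨ c)) ∨ j)) ∨ (e ∨ d(d(d(c, j, c), j ∨ c ∨ c ∨ c, j ∨ j), (j ∨ j) ∨ (c ∨ j), d(c ∨ c ∨ j, d(j, c, c), j ∨ c ∨ j ∨ j))), c ∨ j ∨ d(d(c, j, j), c, j), j)  →  d(d(d(c, c, j) ∨ d(c, j, j) ∨ d(j, c, j) ∨ j ∨ j ∨ j, c ∨ c ∨ d(j, j, c) ∨ j, d(c ∨ j ∨ j ∨ j, d(c, c, c), c ∨ j ∨ j ∨ j)) ∨ d(d(d(c, j, c), c ∨ c ∨ c ∨ j, j ∨ j), c ∨ j ∨ j ∨ j, d(c ∨ c ∨ j, d(j, c, c), c ∨ j ∨ j ∨ j)), c ∨ d(d(c, j, j), c, j) ∨ j, j)
  Sort:  c ∨ d(d(d(c, c, j) ∨ d(c, j, j) ∨ d(j, c, j) ∨ j ∨ j ∨ j, c ∨ c ∨ d(j, j, c) ∨ j, d(c ∨ j ∨ j ∨ j, d(c, c, c), c ∨ j ∨ j ∨ j)) ∨ d(d(d(c, j, c), c ∨ c ∨ c ∨ j, j ∨ j), c ∨ j ∨ j ∨ j, d(c ∨ c ∨ j, d(j, c, c), c ∨ j ∨ j ∨ j)), c ∨ d(d(c, j, j), c, j) ∨ j, j) ∨ j ∨ j
  Rebuild:  d(c ∨ d(d(d(c, c, j) ∨ d(c, j, j) ∨ d(j, c, j) ∨ j ∨ j ∨ j, c ∨ c ∨ d(j, j, c) ∨ j, d(c ∨ j ∨ j ∨ j, d(c, c, c), c ∨ j ∨ j ∨ j)) ∨ d(d(d(c, j, c), c ∨ c ∨ c ∨ j, j ∨ j), c ∨ j ∨ j ∨ j, d(c ∨ c ∨ j, d(j, c, c), c ∨ j ∨ j ∨ j)), c ∨ d(d(c, j, j), c, j) ∨ j, j) ∨ j ∨ j, j, c)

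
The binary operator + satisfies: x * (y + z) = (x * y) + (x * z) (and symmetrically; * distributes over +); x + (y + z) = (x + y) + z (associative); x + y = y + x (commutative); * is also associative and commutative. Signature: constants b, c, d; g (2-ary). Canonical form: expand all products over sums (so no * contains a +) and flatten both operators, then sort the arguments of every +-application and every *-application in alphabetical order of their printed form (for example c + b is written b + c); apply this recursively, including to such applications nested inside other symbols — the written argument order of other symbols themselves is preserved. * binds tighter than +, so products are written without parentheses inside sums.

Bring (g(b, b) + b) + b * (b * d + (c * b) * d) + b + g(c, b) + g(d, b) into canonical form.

Distribute:  g(b, b) + b + b * b * d + b * b * c * d + b + g(c, b) + g(d, b)
Sort:  b + b + b * b * c * d + b * b * d + g(b, b) + g(c, b) + g(d, b)

Answer: b + b + b * b * c * d + b * b * d + g(b, b) + g(c, b) + g(d, b)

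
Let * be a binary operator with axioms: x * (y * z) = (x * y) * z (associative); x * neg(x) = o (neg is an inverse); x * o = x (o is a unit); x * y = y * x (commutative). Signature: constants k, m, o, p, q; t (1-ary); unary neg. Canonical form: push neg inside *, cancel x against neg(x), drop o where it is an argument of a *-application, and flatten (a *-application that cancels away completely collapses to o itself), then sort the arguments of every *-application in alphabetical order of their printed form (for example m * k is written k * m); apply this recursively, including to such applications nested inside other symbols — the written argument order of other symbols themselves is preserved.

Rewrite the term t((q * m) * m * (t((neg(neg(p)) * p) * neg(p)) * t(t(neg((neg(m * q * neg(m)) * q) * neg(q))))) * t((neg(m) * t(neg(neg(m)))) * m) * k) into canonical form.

Answer: t(k * m * m * q * t(p) * t(t(m)) * t(t(q)))

Derivation:
Focus inside:  (q * m) * m * (t((neg(neg(p)) * p) * neg(p)) * t(t(neg((neg(m * q * neg(m)) * q) * neg(q))))) * t((neg(m) * t(neg(neg(m)))) * m) * k
Push neg inside:  distribute neg over * and collapse double neg
Combine occurrences:  q * m * m * t(p) * t(t(q)) * t(t(m)) * k
Order the arguments:  k * m * m * q * t(p) * t(t(m)) * t(t(q))
Rebuild:  t(k * m * m * q * t(p) * t(t(m)) * t(t(q)))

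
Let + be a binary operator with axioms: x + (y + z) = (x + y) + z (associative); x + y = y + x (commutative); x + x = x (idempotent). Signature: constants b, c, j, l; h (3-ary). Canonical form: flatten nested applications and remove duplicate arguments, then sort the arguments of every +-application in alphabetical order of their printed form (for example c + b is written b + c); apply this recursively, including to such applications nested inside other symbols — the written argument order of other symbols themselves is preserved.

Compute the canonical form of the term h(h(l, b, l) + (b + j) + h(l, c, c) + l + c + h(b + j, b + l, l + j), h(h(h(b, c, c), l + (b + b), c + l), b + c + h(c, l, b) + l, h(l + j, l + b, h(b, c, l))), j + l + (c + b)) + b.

Simplify inside:  h(h(l, b, l) + (b + j) + h(l, c, c) + l + c + h(b + j, b + l, l + j), h(h(h(b, c, c), l + (b + b), c + l), b + c + h(c, l, b) + l, h(l + j, l + b, h(b, c, l))), j + l + (c + b))  →  h(b + c + h(b + j, b + l, j + l) + h(l, b, l) + h(l, c, c) + j + l, h(h(h(b, c, c), b + l, c + l), b + c + h(c, l, b) + l, h(j + l, b + l, h(b, c, l))), b + c + j + l)
Sort:  b + h(b + c + h(b + j, b + l, j + l) + h(l, b, l) + h(l, c, c) + j + l, h(h(h(b, c, c), b + l, c + l), b + c + h(c, l, b) + l, h(j + l, b + l, h(b, c, l))), b + c + j + l)

Answer: b + h(b + c + h(b + j, b + l, j + l) + h(l, b, l) + h(l, c, c) + j + l, h(h(h(b, c, c), b + l, c + l), b + c + h(c, l, b) + l, h(j + l, b + l, h(b, c, l))), b + c + j + l)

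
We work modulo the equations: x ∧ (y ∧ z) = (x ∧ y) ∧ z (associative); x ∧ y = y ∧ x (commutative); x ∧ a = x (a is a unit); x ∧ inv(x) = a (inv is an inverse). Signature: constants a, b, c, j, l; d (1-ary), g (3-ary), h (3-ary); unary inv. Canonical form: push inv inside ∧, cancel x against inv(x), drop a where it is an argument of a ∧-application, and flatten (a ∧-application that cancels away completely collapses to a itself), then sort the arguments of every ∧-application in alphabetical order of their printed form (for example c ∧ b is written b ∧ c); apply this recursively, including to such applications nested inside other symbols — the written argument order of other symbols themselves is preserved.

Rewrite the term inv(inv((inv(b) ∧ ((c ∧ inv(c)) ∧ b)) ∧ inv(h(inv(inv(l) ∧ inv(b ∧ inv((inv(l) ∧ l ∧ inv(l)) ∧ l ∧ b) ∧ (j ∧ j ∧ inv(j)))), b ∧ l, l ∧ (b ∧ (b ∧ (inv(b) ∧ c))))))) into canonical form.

Answer: inv(h(j ∧ l, b ∧ l, b ∧ c ∧ l))

Derivation:
Push inv inside:  distribute inv over ∧ and collapse double inv
Inverses cancel:  b cancels; c cancels
Combine occurrences:  inv(h(j ∧ l, b ∧ l, b ∧ c ∧ l))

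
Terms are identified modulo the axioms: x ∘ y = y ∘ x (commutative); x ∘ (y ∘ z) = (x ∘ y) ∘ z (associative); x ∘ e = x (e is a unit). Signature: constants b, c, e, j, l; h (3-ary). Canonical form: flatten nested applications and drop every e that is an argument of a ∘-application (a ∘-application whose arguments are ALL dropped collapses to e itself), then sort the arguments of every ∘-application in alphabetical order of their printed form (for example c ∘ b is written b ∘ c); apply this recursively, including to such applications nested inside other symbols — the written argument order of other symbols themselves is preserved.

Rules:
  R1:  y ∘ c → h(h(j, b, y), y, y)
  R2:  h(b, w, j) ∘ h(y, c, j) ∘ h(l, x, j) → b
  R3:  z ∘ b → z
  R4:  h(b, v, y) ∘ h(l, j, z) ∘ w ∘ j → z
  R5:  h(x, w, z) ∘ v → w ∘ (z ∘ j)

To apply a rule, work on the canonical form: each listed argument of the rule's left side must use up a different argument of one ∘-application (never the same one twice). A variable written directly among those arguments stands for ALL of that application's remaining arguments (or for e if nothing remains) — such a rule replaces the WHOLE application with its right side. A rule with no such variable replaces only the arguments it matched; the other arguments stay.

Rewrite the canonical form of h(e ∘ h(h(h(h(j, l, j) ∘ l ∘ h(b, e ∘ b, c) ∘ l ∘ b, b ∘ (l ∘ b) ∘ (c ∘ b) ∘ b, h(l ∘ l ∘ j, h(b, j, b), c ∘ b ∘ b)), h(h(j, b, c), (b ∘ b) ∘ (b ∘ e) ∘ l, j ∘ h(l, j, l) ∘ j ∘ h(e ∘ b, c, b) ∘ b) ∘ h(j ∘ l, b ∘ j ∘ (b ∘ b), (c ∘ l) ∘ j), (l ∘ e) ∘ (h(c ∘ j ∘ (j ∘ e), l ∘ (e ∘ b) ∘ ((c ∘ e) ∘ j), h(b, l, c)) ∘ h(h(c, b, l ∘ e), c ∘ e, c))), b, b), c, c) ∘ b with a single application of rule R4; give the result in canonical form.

Answer: b ∘ h(h(h(h(b ∘ h(b, b, c) ∘ h(j, l, j) ∘ l ∘ l, b ∘ b ∘ b ∘ b ∘ c ∘ l, h(j ∘ l ∘ l, h(b, j, b), b ∘ b ∘ c)), h(h(j, b, c), b ∘ b ∘ b ∘ l, l) ∘ h(j ∘ l, b ∘ b ∘ b ∘ j, c ∘ j ∘ l), h(c ∘ j ∘ j, b ∘ c ∘ j ∘ l, h(b, l, c)) ∘ h(h(c, b, l), c, c) ∘ l), b, b), c, c)

Derivation:
Canonical form:  b ∘ h(h(h(h(b ∘ h(b, b, c) ∘ h(j, l, j) ∘ l ∘ l, b ∘ b ∘ b ∘ b ∘ c ∘ l, h(j ∘ l ∘ l, h(b, j, b), b ∘ b ∘ c)), h(h(j, b, c), b ∘ b ∘ b ∘ l, b ∘ h(b, c, b) ∘ h(l, j, l) ∘ j ∘ j) ∘ h(j ∘ l, b ∘ b ∘ b ∘ j, c ∘ j ∘ l), h(c ∘ j ∘ j, b ∘ c ∘ j ∘ l, h(b, l, c)) ∘ h(h(c, b, l), c, c) ∘ l), b, b), c, c)
Apply R4:  consuming h(b, c, b), h(l, j, l), j;  v := c, w := b ∘ j, y := b, z := l
The variable takes the whole remainder — replace the entire application.
Result:  b ∘ h(h(h(h(b ∘ h(b, b, c) ∘ h(j, l, j) ∘ l ∘ l, b ∘ b ∘ b ∘ b ∘ c ∘ l, h(j ∘ l ∘ l, h(b, j, b), b ∘ b ∘ c)), h(h(j, b, c), b ∘ b ∘ b ∘ l, l) ∘ h(j ∘ l, b ∘ b ∘ b ∘ j, c ∘ j ∘ l), h(c ∘ j ∘ j, b ∘ c ∘ j ∘ l, h(b, l, c)) ∘ h(h(c, b, l), c, c) ∘ l), b, b), c, c)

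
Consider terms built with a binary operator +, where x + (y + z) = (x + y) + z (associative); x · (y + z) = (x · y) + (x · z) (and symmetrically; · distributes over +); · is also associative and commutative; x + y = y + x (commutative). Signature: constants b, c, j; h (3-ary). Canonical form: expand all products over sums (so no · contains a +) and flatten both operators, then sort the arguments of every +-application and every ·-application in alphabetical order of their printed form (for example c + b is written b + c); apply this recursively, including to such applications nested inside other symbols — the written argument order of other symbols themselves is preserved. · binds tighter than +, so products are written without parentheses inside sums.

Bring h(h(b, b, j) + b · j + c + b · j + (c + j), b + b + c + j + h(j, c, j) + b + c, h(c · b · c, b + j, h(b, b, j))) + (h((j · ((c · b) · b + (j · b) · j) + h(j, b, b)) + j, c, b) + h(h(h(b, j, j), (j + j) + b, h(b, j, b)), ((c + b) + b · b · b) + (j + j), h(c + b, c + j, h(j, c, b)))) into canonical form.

Answer: h(b · b · c · j + b · j · j · j + h(j, b, b) + j, c, b) + h(b · j + b · j + c + c + h(b, b, j) + j, b + b + b + c + c + h(j, c, j) + j, h(b · c · c, b + j, h(b, b, j))) + h(h(h(b, j, j), b + j + j, h(b, j, b)), b + b · b · b + c + j + j, h(b + c, c + j, h(j, c, b)))

Derivation:
Expand products over sums:  h(b · j + b · j + c + c + h(b, b, j) + j, b + b + b + c + c + h(j, c, j) + j, h(b · c · c, b + j, h(b, b, j))) + h(b · b · c · j + b · j · j · j + h(j, b, b) + j, c, b) + h(h(h(b, j, j), b + j + j, h(b, j, b)), b + b · b · b + c + j + j, h(b + c, c + j, h(j, c, b)))
Sort arguments:  h(b · b · c · j + b · j · j · j + h(j, b, b) + j, c, b) + h(b · j + b · j + c + c + h(b, b, j) + j, b + b + b + c + c + h(j, c, j) + j, h(b · c · c, b + j, h(b, b, j))) + h(h(h(b, j, j), b + j + j, h(b, j, b)), b + b · b · b + c + j + j, h(b + c, c + j, h(j, c, b)))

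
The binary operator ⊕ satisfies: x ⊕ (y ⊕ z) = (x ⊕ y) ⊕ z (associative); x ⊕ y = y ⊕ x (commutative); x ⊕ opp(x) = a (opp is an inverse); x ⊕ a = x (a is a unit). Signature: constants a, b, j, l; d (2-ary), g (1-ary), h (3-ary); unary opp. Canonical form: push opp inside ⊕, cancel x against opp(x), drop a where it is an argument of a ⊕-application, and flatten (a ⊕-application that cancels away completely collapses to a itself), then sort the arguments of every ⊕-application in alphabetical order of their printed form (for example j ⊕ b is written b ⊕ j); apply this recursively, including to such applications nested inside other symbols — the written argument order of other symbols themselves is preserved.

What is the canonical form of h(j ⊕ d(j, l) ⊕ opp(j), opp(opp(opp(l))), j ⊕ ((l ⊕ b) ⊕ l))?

Focus inside:  j ⊕ ((l ⊕ b) ⊕ l)
Collect terms:  j ⊕ l ⊕ l ⊕ b
Order the arguments:  b ⊕ j ⊕ l ⊕ l
Put back:  h(d(j, l), opp(l), b ⊕ j ⊕ l ⊕ l)

Answer: h(d(j, l), opp(l), b ⊕ j ⊕ l ⊕ l)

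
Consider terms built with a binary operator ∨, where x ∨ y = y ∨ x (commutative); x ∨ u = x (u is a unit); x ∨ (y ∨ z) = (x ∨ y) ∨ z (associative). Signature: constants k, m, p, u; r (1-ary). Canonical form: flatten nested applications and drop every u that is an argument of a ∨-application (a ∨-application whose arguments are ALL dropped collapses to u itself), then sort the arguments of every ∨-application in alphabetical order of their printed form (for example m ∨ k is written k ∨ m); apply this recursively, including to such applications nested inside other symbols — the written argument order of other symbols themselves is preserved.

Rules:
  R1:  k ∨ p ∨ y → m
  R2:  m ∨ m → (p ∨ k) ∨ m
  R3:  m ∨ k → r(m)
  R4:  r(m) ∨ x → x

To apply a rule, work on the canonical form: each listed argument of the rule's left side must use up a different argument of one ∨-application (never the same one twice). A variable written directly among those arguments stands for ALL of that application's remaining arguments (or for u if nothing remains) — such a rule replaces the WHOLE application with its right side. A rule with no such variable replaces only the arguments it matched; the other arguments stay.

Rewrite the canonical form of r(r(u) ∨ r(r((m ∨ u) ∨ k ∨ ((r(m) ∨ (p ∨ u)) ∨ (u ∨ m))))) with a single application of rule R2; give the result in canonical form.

Canonical form:  r(r(r(k ∨ m ∨ m ∨ p ∨ r(m))) ∨ r(u))
Apply R2:  consuming m, m
New term:  r(r(r(k ∨ k ∨ m ∨ p ∨ p ∨ r(m))) ∨ r(u))

Answer: r(r(r(k ∨ k ∨ m ∨ p ∨ p ∨ r(m))) ∨ r(u))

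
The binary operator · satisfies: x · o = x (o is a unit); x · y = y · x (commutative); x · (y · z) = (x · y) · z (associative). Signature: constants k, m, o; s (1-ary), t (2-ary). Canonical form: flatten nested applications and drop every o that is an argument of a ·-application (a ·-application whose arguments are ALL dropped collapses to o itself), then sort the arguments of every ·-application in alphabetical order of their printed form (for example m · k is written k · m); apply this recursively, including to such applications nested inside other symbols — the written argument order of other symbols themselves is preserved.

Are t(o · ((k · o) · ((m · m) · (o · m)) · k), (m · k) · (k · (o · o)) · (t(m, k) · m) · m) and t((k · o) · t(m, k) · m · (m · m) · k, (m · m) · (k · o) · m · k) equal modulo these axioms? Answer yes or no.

Answer: no — t(k · k · m · m · m, k · k · m · m · m · t(m, k)) vs t(k · k · m · m · m · t(m, k), k · k · m · m · m)

Derivation:
Left:  t(o · ((k · o) · ((m · m) · (o · m)) · k), (m · k) · (k · (o · o)) · (t(m, k) · m) · m)
  Work inside:  (m · k) · (k · (o · o)) · (t(m, k) · m) · m
  Flatten:  m · k · k · o · o · t(m, k) · m · m
  Units out:  drop o (×2)
  Order the arguments:  k · k · m · m · m · t(m, k)
  Put back:  t(k · k · m · m · m, k · k · m · m · m · t(m, k))
Right:  t((k · o) · t(m, k) · m · (m · m) · k, (m · m) · (k · o) · m · k)
  Descend into:  (k · o) · t(m, k) · m · (m · m) · k
  Un-nest:  k · o · t(m, k) · m · m · m · k
  Unit:  drop o
  Sort arguments:  k · k · m · m · m · t(m, k)
  Put back:  t(k · k · m · m · m · t(m, k), k · k · m · m · m)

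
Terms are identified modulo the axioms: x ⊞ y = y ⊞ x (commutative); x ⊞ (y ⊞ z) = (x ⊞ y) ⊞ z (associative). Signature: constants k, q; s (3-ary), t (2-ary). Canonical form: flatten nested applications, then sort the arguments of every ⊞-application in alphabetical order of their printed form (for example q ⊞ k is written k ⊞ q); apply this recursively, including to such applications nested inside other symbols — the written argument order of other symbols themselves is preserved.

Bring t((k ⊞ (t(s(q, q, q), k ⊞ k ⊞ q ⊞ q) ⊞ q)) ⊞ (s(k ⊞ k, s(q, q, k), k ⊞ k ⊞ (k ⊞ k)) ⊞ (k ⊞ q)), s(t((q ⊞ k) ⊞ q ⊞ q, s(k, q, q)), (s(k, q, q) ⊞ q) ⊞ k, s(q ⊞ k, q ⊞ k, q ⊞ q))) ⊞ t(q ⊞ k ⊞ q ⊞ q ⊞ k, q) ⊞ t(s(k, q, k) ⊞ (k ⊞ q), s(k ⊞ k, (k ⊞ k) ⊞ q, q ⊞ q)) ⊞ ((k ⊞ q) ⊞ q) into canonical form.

Merge nested applications:  t((k ⊞ (t(s(q, q, q), k ⊞ k ⊞ q ⊞ q) ⊞ q)) ⊞ (s(k ⊞ k, s(q, q, k), k ⊞ k ⊞ (k ⊞ k)) ⊞ (k ⊞ q)), s(t((q ⊞ k) ⊞ q ⊞ q, s(k, q, q)), (s(k, q, q) ⊞ q) ⊞ k, s(q ⊞ k, q ⊞ k, q ⊞ q))) ⊞ t(q ⊞ k ⊞ q ⊞ q ⊞ k, q) ⊞ t(s(k, q, k) ⊞ (k ⊞ q), s(k ⊞ k, (k ⊞ k) ⊞ q, q ⊞ q)) ⊞ k ⊞ q ⊞ q
Inside:  t((k ⊞ (t(s(q, q, q), k ⊞ k ⊞ q ⊞ q) ⊞ q)) ⊞ (s(k ⊞ k, s(q, q, k), k ⊞ k ⊞ (k ⊞ k)) ⊞ (k ⊞ q)), s(t((q ⊞ k) ⊞ q ⊞ q, s(k, q, q)), (s(k, q, q) ⊞ q) ⊞ k, s(q ⊞ k, q ⊞ k, q ⊞ q)))  →  t(k ⊞ k ⊞ q ⊞ q ⊞ s(k ⊞ k, s(q, q, k), k ⊞ k ⊞ k ⊞ k) ⊞ t(s(q, q, q), k ⊞ k ⊞ q ⊞ q), s(t(k ⊞ q ⊞ q ⊞ q, s(k, q, q)), k ⊞ q ⊞ s(k, q, q), s(k ⊞ q, k ⊞ q, q ⊞ q)))
Inside:  t(q ⊞ k ⊞ q ⊞ q ⊞ k, q)  →  t(k ⊞ k ⊞ q ⊞ q ⊞ q, q)
Inside:  t(s(k, q, k) ⊞ (k ⊞ q), s(k ⊞ k, (k ⊞ k) ⊞ q, q ⊞ q))  →  t(k ⊞ q ⊞ s(k, q, k), s(k ⊞ k, k ⊞ k ⊞ q, q ⊞ q))
Sort:  k ⊞ q ⊞ q ⊞ t(k ⊞ k ⊞ q ⊞ q ⊞ q, q) ⊞ t(k ⊞ k ⊞ q ⊞ q ⊞ s(k ⊞ k, s(q, q, k), k ⊞ k ⊞ k ⊞ k) ⊞ t(s(q, q, q), k ⊞ k ⊞ q ⊞ q), s(t(k ⊞ q ⊞ q ⊞ q, s(k, q, q)), k ⊞ q ⊞ s(k, q, q), s(k ⊞ q, k ⊞ q, q ⊞ q))) ⊞ t(k ⊞ q ⊞ s(k, q, k), s(k ⊞ k, k ⊞ k ⊞ q, q ⊞ q))

Answer: k ⊞ q ⊞ q ⊞ t(k ⊞ k ⊞ q ⊞ q ⊞ q, q) ⊞ t(k ⊞ k ⊞ q ⊞ q ⊞ s(k ⊞ k, s(q, q, k), k ⊞ k ⊞ k ⊞ k) ⊞ t(s(q, q, q), k ⊞ k ⊞ q ⊞ q), s(t(k ⊞ q ⊞ q ⊞ q, s(k, q, q)), k ⊞ q ⊞ s(k, q, q), s(k ⊞ q, k ⊞ q, q ⊞ q))) ⊞ t(k ⊞ q ⊞ s(k, q, k), s(k ⊞ k, k ⊞ k ⊞ q, q ⊞ q))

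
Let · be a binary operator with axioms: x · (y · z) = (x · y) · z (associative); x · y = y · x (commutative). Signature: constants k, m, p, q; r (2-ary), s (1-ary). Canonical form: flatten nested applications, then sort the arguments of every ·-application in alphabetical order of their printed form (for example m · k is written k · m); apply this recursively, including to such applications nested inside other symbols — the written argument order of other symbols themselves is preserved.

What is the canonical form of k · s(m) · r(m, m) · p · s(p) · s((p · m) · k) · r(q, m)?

Answer: k · p · r(m, m) · r(q, m) · s(k · m · p) · s(m) · s(p)

Derivation:
Canonicalize subterm:  s((p · m) · k)  →  s(k · m · p)
Sort arguments:  k · p · r(m, m) · r(q, m) · s(k · m · p) · s(m) · s(p)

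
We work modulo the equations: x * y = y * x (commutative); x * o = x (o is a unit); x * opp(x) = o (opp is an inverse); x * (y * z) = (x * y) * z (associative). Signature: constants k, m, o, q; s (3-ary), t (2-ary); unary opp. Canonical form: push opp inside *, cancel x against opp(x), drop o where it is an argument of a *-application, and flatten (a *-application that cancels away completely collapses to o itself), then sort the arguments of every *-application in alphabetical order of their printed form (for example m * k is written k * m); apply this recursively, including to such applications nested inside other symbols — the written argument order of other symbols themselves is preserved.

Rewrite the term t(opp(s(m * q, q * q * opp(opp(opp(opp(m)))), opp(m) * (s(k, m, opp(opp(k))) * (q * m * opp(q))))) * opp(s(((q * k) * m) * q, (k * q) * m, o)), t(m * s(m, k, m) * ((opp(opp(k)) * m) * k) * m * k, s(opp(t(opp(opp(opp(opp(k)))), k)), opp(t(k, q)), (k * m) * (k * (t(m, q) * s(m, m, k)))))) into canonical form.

Answer: t(opp(s(k * m * q * q, k * m * q, o)) * opp(s(m * q, m * q * q, s(k, m, k))), t(k * k * k * m * m * m * s(m, k, m), s(opp(t(k, k)), opp(t(k, q)), k * k * m * s(m, m, k) * t(m, q))))

Derivation:
Descend into:  opp(s(m * q, q * q * opp(opp(opp(opp(m)))), opp(m) * (s(k, m, opp(opp(k))) * (q * m * opp(q))))) * opp(s(((q * k) * m) * q, (k * q) * m, o))
Push opp inside:  distribute opp over * and collapse double opp
Collect terms:  opp(s(m * q, m * q * q, s(k, m, k))) * opp(s(k * m * q * q, k * m * q, o))
Sort arguments:  opp(s(k * m * q * q, k * m * q, o)) * opp(s(m * q, m * q * q, s(k, m, k)))
Reassemble:  t(opp(s(k * m * q * q, k * m * q, o)) * opp(s(m * q, m * q * q, s(k, m, k))), t(k * k * k * m * m * m * s(m, k, m), s(opp(t(k, k)), opp(t(k, q)), k * k * m * s(m, m, k) * t(m, q))))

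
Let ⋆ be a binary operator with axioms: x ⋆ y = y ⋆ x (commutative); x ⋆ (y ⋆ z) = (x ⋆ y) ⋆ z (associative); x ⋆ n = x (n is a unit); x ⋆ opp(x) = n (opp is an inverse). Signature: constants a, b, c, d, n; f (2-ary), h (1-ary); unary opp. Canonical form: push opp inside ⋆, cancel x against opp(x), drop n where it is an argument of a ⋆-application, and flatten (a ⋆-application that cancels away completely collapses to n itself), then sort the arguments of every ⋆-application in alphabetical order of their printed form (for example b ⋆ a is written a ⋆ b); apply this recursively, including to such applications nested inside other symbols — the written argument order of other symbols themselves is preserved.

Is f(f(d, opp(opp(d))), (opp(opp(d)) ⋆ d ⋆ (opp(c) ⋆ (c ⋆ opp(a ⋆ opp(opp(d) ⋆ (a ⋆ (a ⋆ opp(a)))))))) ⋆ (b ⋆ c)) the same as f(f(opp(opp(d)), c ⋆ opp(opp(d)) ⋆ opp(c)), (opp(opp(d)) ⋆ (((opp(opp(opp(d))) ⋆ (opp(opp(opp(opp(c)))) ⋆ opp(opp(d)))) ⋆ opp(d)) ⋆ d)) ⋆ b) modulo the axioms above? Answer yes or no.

Answer: yes — both canonical forms are f(f(d, d), b ⋆ c ⋆ d)

Derivation:
Left:  f(f(d, opp(opp(d))), (opp(opp(d)) ⋆ d ⋆ (opp(c) ⋆ (c ⋆ opp(a ⋆ opp(opp(d) ⋆ (a ⋆ (a ⋆ opp(a)))))))) ⋆ (b ⋆ c))
  Descend into:  (opp(opp(d)) ⋆ d ⋆ (opp(c) ⋆ (c ⋆ opp(a ⋆ opp(opp(d) ⋆ (a ⋆ (a ⋆ opp(a)))))))) ⋆ (b ⋆ c)
  Push opp inside:  distribute opp over ⋆ and collapse double opp
  Cancel:  a cancels
  Combine occurrences:  d ⋆ c ⋆ b
  Order the arguments:  b ⋆ c ⋆ d
  Put back:  f(f(d, d), b ⋆ c ⋆ d)
Right:  f(f(opp(opp(d)), c ⋆ opp(opp(d)) ⋆ opp(c)), (opp(opp(d)) ⋆ (((opp(opp(opp(d))) ⋆ (opp(opp(opp(opp(c)))) ⋆ opp(opp(d)))) ⋆ opp(d)) ⋆ d)) ⋆ b)
  Focus inside:  (opp(opp(d)) ⋆ (((opp(opp(opp(d))) ⋆ (opp(opp(opp(opp(c)))) ⋆ opp(opp(d)))) ⋆ opp(d)) ⋆ d)) ⋆ b
  Push opp inside:  distribute opp over ⋆ and collapse double opp
  Collect terms:  d ⋆ c ⋆ b
  Sort arguments:  b ⋆ c ⋆ d
  Put back:  f(f(d, d), b ⋆ c ⋆ d)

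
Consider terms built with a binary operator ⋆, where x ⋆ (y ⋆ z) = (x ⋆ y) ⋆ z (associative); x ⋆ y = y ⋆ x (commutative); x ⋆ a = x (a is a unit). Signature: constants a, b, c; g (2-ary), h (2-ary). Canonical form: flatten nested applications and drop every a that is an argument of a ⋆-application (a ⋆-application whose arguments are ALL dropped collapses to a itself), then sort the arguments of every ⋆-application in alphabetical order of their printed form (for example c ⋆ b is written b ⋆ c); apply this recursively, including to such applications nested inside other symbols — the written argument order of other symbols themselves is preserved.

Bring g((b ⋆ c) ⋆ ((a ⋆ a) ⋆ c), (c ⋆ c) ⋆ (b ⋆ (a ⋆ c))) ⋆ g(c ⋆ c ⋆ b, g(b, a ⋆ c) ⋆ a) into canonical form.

Answer: g(b ⋆ c ⋆ c, b ⋆ c ⋆ c ⋆ c) ⋆ g(b ⋆ c ⋆ c, g(b, c))

Derivation:
Inside:  g((b ⋆ c) ⋆ ((a ⋆ a) ⋆ c), (c ⋆ c) ⋆ (b ⋆ (a ⋆ c)))  →  g(b ⋆ c ⋆ c, b ⋆ c ⋆ c ⋆ c)
Inside:  g(c ⋆ c ⋆ b, g(b, a ⋆ c) ⋆ a)  →  g(b ⋆ c ⋆ c, g(b, c))
Sort arguments:  g(b ⋆ c ⋆ c, b ⋆ c ⋆ c ⋆ c) ⋆ g(b ⋆ c ⋆ c, g(b, c))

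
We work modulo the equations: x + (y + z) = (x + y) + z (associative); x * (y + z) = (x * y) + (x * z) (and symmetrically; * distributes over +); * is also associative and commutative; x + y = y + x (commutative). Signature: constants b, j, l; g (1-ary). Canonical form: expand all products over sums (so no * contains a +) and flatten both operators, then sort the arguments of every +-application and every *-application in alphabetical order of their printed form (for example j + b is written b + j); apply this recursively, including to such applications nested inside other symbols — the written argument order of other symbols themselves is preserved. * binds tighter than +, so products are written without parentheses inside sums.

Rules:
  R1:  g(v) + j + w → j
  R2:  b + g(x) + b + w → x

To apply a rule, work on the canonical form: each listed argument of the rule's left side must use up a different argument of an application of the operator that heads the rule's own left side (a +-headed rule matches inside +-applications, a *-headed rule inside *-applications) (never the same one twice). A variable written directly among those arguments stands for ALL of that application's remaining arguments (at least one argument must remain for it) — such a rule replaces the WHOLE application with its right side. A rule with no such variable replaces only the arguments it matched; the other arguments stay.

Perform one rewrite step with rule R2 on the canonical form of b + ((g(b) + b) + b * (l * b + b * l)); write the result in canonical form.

Canonical form:  b + b + b * b * l + b * b * l + g(b)
Match R2:  consume b, b, g(b);  w := b * b * l + b * b * l, x := b
Every leftover argument binds to the variable; the entire application is replaced.
New term:  b

Answer: b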